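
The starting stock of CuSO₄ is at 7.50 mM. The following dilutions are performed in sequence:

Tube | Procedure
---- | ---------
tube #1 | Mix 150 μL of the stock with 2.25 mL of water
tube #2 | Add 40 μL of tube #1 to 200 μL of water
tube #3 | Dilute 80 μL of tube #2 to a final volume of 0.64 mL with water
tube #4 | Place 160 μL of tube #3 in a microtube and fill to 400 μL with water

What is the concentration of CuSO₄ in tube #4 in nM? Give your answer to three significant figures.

3.91 × 10^3 nM

Step 1: 150 μL + 2.25 mL = 2400 μL total → factor 2400/150 = 16
Step 2: 40 μL + 200 μL = 240 μL total → factor 240/40 = 6
Step 3: 80 μL brought to 0.64 mL → factor 640/80 = 8
Step 4: 160 μL brought to 400 μL → factor 400/160 = 2.5
Overall dilution factor = 16 × 6 × 8 × 2.5 = 1920
Final = 7.50 mM / 1920 = 0.003906 mM = 3.91 × 10^3 nM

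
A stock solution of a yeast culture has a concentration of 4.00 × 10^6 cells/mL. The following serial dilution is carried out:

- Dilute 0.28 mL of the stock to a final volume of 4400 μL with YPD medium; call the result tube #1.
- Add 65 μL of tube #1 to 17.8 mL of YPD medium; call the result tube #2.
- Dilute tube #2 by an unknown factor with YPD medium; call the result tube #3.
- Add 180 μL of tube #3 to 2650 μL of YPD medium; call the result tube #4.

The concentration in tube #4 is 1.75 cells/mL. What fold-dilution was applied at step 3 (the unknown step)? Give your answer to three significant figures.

Step 1: 0.28 mL brought to 4400 μL → factor 4.4/0.28 = 15.714
Step 2: 65 μL + 17.8 mL = 17865 μL total → factor 17865/65 = 274.85
Step 3: unknown factor x
Step 4: 180 μL + 2650 μL = 2830 μL total → factor 2830/180 = 15.722
Product of known-step factors = 67904
Overall factor = 4.00 × 10^6 cells/mL / (1.75 cells/mL) = 2.2857 × 10^6
x = 2.2857 × 10^6 / 67904 = 33.7

33.7-fold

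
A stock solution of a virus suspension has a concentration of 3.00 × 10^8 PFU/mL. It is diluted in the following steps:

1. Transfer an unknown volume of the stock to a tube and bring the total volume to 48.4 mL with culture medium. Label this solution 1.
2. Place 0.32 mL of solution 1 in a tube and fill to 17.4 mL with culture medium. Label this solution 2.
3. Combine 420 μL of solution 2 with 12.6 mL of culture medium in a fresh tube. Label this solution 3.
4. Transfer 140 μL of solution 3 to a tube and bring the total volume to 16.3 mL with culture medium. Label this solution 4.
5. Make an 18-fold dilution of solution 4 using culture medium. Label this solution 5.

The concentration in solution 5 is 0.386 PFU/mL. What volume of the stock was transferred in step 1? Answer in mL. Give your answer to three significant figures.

0.220 mL

Step 1: v brought to 48.4 mL → factor = 48.4 mL/v
Step 2: 0.32 mL brought to 17.4 mL → factor 17.4/0.32 = 54.375
Step 3: 420 μL + 12.6 mL = 13020 μL total → factor 13020/420 = 31
Step 4: 140 μL brought to 16.3 mL → factor 16300/140 = 116.43
Step 5: 18-fold → factor 18
Product of known-step factors = 3.5326 × 10^6
Overall factor = 3.00 × 10^8 PFU/mL / (0.386 PFU/mL) = 7.772 × 10^8
Step-1 factor = 7.772 × 10^8 / 3.5326 × 10^6 = 220.01
v = 48.4 mL / 220.01 = 0.220 mL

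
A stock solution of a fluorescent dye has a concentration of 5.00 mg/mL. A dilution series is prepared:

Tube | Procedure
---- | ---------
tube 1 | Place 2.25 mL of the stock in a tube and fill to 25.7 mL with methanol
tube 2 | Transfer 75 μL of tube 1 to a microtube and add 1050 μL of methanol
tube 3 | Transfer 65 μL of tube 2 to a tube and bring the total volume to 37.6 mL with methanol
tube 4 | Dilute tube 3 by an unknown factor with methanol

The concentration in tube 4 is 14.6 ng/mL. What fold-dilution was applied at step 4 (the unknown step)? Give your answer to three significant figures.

3.46-fold

Step 1: 2.25 mL brought to 25.7 mL → factor 25.7/2.25 = 11.422
Step 2: 75 μL + 1050 μL = 1125 μL total → factor 1125/75 = 15
Step 3: 65 μL brought to 37.6 mL → factor 37600/65 = 578.46
Step 4: unknown factor x
Product of known-step factors = 99110
Overall factor = 5.00 mg/mL / (14.6 ng/mL) = 3.4247 × 10^5
x = 3.4247 × 10^5 / 99110 = 3.46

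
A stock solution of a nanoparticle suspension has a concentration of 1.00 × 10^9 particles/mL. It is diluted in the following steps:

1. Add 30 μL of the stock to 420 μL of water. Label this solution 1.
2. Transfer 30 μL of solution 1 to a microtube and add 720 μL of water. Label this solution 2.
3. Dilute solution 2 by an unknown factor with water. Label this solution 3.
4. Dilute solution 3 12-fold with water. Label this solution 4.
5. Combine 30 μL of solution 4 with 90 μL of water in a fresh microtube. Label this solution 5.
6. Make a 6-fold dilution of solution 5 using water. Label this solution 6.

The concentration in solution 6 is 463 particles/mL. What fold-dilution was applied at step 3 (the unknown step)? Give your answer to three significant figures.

20.0-fold

Step 1: 30 μL + 420 μL = 450 μL total → factor 450/30 = 15
Step 2: 30 μL + 720 μL = 750 μL total → factor 750/30 = 25
Step 3: unknown factor x
Step 4: 12-fold → factor 12
Step 5: 30 μL + 90 μL = 120 μL total → factor 120/30 = 4
Step 6: 6-fold → factor 6
Product of known-step factors = 1.08 × 10^5
Overall factor = 1.00 × 10^9 particles/mL / (463 particles/mL) = 2.1598 × 10^6
x = 2.1598 × 10^6 / 1.08 × 10^5 = 20.0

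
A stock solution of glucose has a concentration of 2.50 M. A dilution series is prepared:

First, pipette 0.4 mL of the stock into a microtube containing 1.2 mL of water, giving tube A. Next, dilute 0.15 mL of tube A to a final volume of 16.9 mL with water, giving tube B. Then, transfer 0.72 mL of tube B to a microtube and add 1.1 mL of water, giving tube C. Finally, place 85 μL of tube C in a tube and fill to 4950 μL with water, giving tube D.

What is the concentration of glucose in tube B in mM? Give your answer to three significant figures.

5.55 mM

Step 1: 0.4 mL + 1.2 mL = 1.6 mL total → factor 1.6/0.4 = 4
Step 2: 0.15 mL brought to 16.9 mL → factor 16.9/0.15 = 112.67
Dilution factor through tube B = 4 × 112.67 = 450.67
[tube B] = 2.50 M / 450.67 = 0.005547 M = 5.55 mM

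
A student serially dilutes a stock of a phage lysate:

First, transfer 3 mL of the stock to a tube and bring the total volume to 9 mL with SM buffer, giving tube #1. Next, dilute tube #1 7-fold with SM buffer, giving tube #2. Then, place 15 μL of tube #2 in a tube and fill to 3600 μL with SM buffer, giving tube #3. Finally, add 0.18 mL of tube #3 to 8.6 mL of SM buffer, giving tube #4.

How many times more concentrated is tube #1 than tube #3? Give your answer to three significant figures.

Step 1: 3 mL brought to 9 mL → factor 9/3 = 3
Step 2: 7-fold → factor 7
Step 3: 15 μL brought to 3600 μL → factor 3600/15 = 240
Dilution factor to tube #1 = 3; to tube #3 = 5040
[tube #1]/[tube #3] = (factor to tube #3)/(factor to tube #1) = 5040/3 = 1.68 × 10^3

1.68 × 10^3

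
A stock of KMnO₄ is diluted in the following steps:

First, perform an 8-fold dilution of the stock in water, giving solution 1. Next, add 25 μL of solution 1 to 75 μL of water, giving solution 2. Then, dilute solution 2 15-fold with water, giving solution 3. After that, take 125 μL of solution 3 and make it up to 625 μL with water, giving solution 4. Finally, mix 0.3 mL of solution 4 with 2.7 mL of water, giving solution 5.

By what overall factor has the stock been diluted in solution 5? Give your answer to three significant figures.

Step 1: 8-fold → factor 8
Step 2: 25 μL + 75 μL = 100 μL total → factor 100/25 = 4
Step 3: 15-fold → factor 15
Step 4: 125 μL brought to 625 μL → factor 625/125 = 5
Step 5: 0.3 mL + 2.7 mL = 3 mL total → factor 3/0.3 = 10
Overall dilution factor = 8 × 4 × 15 × 5 × 10 = 24000

2.40 × 10^4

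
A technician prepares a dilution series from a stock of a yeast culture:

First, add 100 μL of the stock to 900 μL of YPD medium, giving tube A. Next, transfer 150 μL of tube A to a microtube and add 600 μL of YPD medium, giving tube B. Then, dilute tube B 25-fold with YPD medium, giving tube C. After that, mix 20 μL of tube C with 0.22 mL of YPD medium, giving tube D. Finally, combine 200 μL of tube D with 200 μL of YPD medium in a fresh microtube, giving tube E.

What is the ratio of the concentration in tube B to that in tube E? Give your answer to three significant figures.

Step 1: 100 μL + 900 μL = 1000 μL total → factor 1000/100 = 10
Step 2: 150 μL + 600 μL = 750 μL total → factor 750/150 = 5
Step 3: 25-fold → factor 25
Step 4: 20 μL + 0.22 mL = 240 μL total → factor 240/20 = 12
Step 5: 200 μL + 200 μL = 400 μL total → factor 400/200 = 2
Dilution factor to tube B = 50; to tube E = 30000
[tube B]/[tube E] = (factor to tube E)/(factor to tube B) = 30000/50 = 600

600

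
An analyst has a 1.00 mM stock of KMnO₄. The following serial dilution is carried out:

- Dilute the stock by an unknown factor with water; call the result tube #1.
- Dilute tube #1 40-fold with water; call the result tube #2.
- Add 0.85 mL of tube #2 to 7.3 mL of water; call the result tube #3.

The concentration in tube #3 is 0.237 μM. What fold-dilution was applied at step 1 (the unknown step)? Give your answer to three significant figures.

11.0-fold

Step 1: unknown factor x
Step 2: 40-fold → factor 40
Step 3: 0.85 mL + 7.3 mL = 8.15 mL total → factor 8.15/0.85 = 9.5882
Product of known-step factors = 383.53
Overall factor = 1.00 mM / (0.237 μM) = 4219.4
x = 4219.4 / 383.53 = 11.0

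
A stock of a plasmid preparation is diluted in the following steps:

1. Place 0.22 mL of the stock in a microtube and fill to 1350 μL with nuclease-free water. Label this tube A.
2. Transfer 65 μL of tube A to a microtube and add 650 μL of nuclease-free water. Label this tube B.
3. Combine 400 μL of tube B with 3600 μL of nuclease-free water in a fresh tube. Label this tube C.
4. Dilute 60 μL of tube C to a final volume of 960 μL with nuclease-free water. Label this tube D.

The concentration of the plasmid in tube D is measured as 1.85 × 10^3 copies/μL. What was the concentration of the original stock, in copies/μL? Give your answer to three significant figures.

2.00 × 10^7 copies/μL

Step 1: 0.22 mL brought to 1350 μL → factor 1.35/0.22 = 6.1364
Step 2: 65 μL + 650 μL = 715 μL total → factor 715/65 = 11
Step 3: 400 μL + 3600 μL = 4000 μL total → factor 4000/400 = 10
Step 4: 60 μL brought to 960 μL → factor 960/60 = 16
Overall dilution factor = 6.1364 × 11 × 10 × 16 = 10800
Stock = 1.85 × 10^3 copies/μL × 10800 = 2.00 × 10^7 copies/μL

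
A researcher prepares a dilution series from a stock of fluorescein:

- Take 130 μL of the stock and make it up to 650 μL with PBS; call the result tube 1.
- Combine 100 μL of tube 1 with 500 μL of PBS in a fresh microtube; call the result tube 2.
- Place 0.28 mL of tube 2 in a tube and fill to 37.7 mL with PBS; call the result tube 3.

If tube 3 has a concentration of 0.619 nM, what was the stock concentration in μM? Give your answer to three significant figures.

Step 1: 130 μL brought to 650 μL → factor 650/130 = 5
Step 2: 100 μL + 500 μL = 600 μL total → factor 600/100 = 6
Step 3: 0.28 mL brought to 37.7 mL → factor 37.7/0.28 = 134.64
Overall dilution factor = 5 × 6 × 134.64 = 4039.3
Stock = 0.619 nM × 4039.3 = 2500 nM = 2.50 μM

2.50 μM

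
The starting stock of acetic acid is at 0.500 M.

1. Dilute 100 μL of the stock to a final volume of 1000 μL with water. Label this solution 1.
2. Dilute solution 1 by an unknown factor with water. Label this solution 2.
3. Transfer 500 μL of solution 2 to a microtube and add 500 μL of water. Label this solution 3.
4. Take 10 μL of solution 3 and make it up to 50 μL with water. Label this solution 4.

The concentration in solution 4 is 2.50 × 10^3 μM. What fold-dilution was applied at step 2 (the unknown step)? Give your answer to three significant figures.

2.00-fold

Step 1: 100 μL brought to 1000 μL → factor 1000/100 = 10
Step 2: unknown factor x
Step 3: 500 μL + 500 μL = 1000 μL total → factor 1000/500 = 2
Step 4: 10 μL brought to 50 μL → factor 50/10 = 5
Product of known-step factors = 100
Overall factor = 0.500 M / (2.50 × 10^3 μM) = 200
x = 200 / 100 = 2.00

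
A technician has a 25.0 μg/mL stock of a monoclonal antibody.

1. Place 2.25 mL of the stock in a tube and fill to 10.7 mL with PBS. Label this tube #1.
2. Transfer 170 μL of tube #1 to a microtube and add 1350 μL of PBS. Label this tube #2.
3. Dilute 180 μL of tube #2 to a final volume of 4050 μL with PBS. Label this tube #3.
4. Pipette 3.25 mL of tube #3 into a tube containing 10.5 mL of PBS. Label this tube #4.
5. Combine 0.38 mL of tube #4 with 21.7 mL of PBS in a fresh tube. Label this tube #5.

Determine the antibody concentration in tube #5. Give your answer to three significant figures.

0.000106 μg/mL

Step 1: 2.25 mL brought to 10.7 mL → factor 10.7/2.25 = 4.7556
Step 2: 170 μL + 1350 μL = 1520 μL total → factor 1520/170 = 8.9412
Step 3: 180 μL brought to 4050 μL → factor 4050/180 = 22.5
Step 4: 3.25 mL + 10.5 mL = 13.75 mL total → factor 13.75/3.25 = 4.2308
Step 5: 0.38 mL + 21.7 mL = 22.08 mL total → factor 22.08/0.38 = 58.105
Overall dilution factor = 4.7556 × 8.9412 × 22.5 × 4.2308 × 58.105 = 2.3519 × 10^5
Final = 25.0 μg/mL / 2.3519 × 10^5 = 0.000106 μg/mL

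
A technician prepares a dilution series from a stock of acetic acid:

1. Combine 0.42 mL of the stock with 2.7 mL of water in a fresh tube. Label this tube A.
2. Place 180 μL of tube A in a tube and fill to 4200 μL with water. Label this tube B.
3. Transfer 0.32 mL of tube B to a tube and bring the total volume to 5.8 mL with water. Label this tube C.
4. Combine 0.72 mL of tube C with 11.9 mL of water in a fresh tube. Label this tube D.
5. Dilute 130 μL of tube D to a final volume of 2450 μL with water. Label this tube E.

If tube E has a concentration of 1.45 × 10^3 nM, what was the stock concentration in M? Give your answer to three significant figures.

1.50 M

Step 1: 0.42 mL + 2.7 mL = 3.12 mL total → factor 3.12/0.42 = 7.4286
Step 2: 180 μL brought to 4200 μL → factor 4200/180 = 23.333
Step 3: 0.32 mL brought to 5.8 mL → factor 5.8/0.32 = 18.125
Step 4: 0.72 mL + 11.9 mL = 12.62 mL total → factor 12.62/0.72 = 17.528
Step 5: 130 μL brought to 2450 μL → factor 2450/130 = 18.846
Overall dilution factor = 7.4286 × 23.333 × 18.125 × 17.528 × 18.846 = 1.0378 × 10^6
Stock = 1.45 × 10^3 nM × 1.0378 × 10^6 = 1.505 × 10^9 nM = 1.50 M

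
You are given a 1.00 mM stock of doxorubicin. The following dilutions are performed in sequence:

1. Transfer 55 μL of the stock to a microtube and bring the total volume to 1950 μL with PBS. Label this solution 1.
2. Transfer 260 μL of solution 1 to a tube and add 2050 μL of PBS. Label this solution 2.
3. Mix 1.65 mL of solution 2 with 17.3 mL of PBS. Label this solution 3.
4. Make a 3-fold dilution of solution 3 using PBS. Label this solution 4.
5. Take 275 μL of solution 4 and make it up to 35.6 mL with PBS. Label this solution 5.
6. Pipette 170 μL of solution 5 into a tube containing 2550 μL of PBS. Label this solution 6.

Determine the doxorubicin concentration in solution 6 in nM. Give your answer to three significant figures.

Step 1: 55 μL brought to 1950 μL → factor 1950/55 = 35.455
Step 2: 260 μL + 2050 μL = 2310 μL total → factor 2310/260 = 8.8846
Step 3: 1.65 mL + 17.3 mL = 18.95 mL total → factor 18.95/1.65 = 11.485
Step 4: 3-fold → factor 3
Step 5: 275 μL brought to 35.6 mL → factor 35600/275 = 129.45
Step 6: 170 μL + 2550 μL = 2720 μL total → factor 2720/170 = 16
Overall dilution factor = 35.455 × 8.8846 × 11.485 × 3 × 129.45 × 16 = 2.248 × 10^7
Final = 1.00 mM / 2.248 × 10^7 = 4.448 × 10^-8 mM = 0.0445 nM

0.0445 nM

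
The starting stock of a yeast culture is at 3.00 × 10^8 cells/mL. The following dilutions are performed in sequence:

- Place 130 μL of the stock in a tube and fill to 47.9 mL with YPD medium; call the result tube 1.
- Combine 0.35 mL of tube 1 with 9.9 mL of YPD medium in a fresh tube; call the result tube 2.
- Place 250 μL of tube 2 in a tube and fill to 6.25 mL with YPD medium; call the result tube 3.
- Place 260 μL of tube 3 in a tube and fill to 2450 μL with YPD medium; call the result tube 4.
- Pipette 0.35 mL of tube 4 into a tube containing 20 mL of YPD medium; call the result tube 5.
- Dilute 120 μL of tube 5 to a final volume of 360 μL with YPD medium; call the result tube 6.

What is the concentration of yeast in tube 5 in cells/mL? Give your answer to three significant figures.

2.03 cells/mL

Step 1: 130 μL brought to 47.9 mL → factor 47900/130 = 368.46
Step 2: 0.35 mL + 9.9 mL = 10.25 mL total → factor 10.25/0.35 = 29.286
Step 3: 250 μL brought to 6.25 mL → factor 6250/250 = 25
Step 4: 260 μL brought to 2450 μL → factor 2450/260 = 9.4231
Step 5: 0.35 mL + 20 mL = 20.35 mL total → factor 20.35/0.35 = 58.143
Dilution factor through tube 5 = 368.46 × 29.286 × 25 × 9.4231 × 58.143 = 1.478 × 10^8
[tube 5] = 3.00 × 10^8 cells/mL / 1.478 × 10^8 = 2.03 cells/mL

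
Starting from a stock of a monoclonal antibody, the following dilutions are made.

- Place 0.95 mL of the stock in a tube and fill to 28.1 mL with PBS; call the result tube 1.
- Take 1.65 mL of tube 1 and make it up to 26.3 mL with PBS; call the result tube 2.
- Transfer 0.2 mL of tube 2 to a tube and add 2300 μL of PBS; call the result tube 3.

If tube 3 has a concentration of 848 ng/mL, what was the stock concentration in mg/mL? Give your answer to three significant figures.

Step 1: 0.95 mL brought to 28.1 mL → factor 28.1/0.95 = 29.579
Step 2: 1.65 mL brought to 26.3 mL → factor 26.3/1.65 = 15.939
Step 3: 0.2 mL + 2300 μL = 2.5 mL total → factor 2.5/0.2 = 12.5
Overall dilution factor = 29.579 × 15.939 × 12.5 = 5893.4
Stock = 848 ng/mL × 5893.4 = 4.998 × 10^6 ng/mL = 5.00 mg/mL

5.00 mg/mL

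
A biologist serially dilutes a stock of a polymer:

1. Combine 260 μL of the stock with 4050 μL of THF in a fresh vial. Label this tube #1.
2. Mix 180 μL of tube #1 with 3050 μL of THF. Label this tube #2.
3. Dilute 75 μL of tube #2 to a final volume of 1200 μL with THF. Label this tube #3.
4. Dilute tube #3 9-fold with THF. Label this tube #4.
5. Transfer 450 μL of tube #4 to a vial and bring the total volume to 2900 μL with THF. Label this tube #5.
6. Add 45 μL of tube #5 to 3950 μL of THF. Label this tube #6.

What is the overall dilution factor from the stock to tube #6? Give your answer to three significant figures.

Step 1: 260 μL + 4050 μL = 4310 μL total → factor 4310/260 = 16.577
Step 2: 180 μL + 3050 μL = 3230 μL total → factor 3230/180 = 17.944
Step 3: 75 μL brought to 1200 μL → factor 1200/75 = 16
Step 4: 9-fold → factor 9
Step 5: 450 μL brought to 2900 μL → factor 2900/450 = 6.4444
Step 6: 45 μL + 3950 μL = 3995 μL total → factor 3995/45 = 88.778
Overall dilution factor = 16.577 × 17.944 × 16 × 9 × 6.4444 × 88.778 = 2.4507 × 10^7

2.45 × 10^7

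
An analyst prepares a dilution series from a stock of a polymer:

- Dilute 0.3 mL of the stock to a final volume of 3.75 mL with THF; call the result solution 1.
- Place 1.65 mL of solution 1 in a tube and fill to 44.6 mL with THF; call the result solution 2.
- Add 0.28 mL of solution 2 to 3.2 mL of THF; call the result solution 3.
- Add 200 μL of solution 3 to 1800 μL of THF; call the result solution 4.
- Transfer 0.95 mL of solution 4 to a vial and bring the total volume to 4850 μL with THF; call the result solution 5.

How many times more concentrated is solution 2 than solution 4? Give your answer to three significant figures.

Step 1: 0.3 mL brought to 3.75 mL → factor 3.75/0.3 = 12.5
Step 2: 1.65 mL brought to 44.6 mL → factor 44.6/1.65 = 27.03
Step 3: 0.28 mL + 3.2 mL = 3.48 mL total → factor 3.48/0.28 = 12.429
Step 4: 200 μL + 1800 μL = 2000 μL total → factor 2000/200 = 10
Dilution factor to solution 2 = 337.88; to solution 4 = 41994
[solution 2]/[solution 4] = (factor to solution 4)/(factor to solution 2) = 41994/337.88 = 124

124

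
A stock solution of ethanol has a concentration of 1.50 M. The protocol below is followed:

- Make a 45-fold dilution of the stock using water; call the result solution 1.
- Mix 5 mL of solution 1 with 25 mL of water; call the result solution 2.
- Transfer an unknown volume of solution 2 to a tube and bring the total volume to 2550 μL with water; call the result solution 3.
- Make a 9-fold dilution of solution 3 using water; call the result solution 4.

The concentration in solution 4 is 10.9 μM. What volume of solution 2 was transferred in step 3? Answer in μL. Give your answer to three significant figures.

Step 1: 45-fold → factor 45
Step 2: 5 mL + 25 mL = 30 mL total → factor 30/5 = 6
Step 3: v brought to 2550 μL → factor = 2550 μL/v
Step 4: 9-fold → factor 9
Product of known-step factors = 2430
Overall factor = 1.50 M / (10.9 μM) = 1.3761 × 10^5
Step-3 factor = 1.3761 × 10^5 / 2430 = 56.632
v = 2550 μL / 56.632 = 45.0 μL

45.0 μL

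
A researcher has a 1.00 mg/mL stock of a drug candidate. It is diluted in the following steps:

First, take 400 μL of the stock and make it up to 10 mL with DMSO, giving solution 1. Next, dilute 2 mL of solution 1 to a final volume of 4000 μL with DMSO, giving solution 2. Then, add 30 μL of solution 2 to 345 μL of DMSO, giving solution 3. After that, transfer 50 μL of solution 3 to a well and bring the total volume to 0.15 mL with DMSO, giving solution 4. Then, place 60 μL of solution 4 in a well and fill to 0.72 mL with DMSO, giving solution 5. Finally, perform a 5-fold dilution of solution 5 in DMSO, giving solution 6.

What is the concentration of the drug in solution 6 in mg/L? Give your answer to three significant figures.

0.00889 mg/L

Step 1: 400 μL brought to 10 mL → factor 10000/400 = 25
Step 2: 2 mL brought to 4000 μL → factor 4/2 = 2
Step 3: 30 μL + 345 μL = 375 μL total → factor 375/30 = 12.5
Step 4: 50 μL brought to 0.15 mL → factor 150/50 = 3
Step 5: 60 μL brought to 0.72 mL → factor 720/60 = 12
Step 6: 5-fold → factor 5
Overall dilution factor = 25 × 2 × 12.5 × 3 × 12 × 5 = 1.125 × 10^5
Final = 1.00 mg/mL / 1.125 × 10^5 = 8.889 × 10^-6 mg/mL = 0.00889 mg/L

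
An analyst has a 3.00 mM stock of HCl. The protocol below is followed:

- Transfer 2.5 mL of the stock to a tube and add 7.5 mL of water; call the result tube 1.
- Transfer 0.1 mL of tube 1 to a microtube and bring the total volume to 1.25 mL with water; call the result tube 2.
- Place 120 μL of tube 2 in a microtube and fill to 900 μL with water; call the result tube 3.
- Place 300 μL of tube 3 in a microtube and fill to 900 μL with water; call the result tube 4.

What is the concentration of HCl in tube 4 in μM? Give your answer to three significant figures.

Step 1: 2.5 mL + 7.5 mL = 10 mL total → factor 10/2.5 = 4
Step 2: 0.1 mL brought to 1.25 mL → factor 1.25/0.1 = 12.5
Step 3: 120 μL brought to 900 μL → factor 900/120 = 7.5
Step 4: 300 μL brought to 900 μL → factor 900/300 = 3
Overall dilution factor = 4 × 12.5 × 7.5 × 3 = 1125
Final = 3.00 mM / 1125 = 0.002667 mM = 2.67 μM

2.67 μM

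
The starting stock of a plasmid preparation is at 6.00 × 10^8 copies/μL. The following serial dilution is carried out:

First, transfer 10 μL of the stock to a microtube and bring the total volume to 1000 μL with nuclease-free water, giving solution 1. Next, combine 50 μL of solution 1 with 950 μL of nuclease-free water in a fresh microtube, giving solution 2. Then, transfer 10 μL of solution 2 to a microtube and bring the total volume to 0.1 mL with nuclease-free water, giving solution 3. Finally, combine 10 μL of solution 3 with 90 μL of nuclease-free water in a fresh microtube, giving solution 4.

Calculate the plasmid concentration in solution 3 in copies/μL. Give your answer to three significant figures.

3.00 × 10^4 copies/μL

Step 1: 10 μL brought to 1000 μL → factor 1000/10 = 100
Step 2: 50 μL + 950 μL = 1000 μL total → factor 1000/50 = 20
Step 3: 10 μL brought to 0.1 mL → factor 100/10 = 10
Dilution factor through solution 3 = 100 × 20 × 10 = 20000
[solution 3] = 6.00 × 10^8 copies/μL / 20000 = 3.00 × 10^4 copies/μL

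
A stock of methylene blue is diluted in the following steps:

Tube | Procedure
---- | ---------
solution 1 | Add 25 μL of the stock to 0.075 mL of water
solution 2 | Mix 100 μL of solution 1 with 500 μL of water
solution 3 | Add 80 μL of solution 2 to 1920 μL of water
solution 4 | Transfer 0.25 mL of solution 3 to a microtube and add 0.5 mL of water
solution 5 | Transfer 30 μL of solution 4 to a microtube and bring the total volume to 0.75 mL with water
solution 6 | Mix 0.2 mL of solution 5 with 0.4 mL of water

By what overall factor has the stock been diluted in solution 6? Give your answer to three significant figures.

Step 1: 25 μL + 0.075 mL = 100 μL total → factor 100/25 = 4
Step 2: 100 μL + 500 μL = 600 μL total → factor 600/100 = 6
Step 3: 80 μL + 1920 μL = 2000 μL total → factor 2000/80 = 25
Step 4: 0.25 mL + 0.5 mL = 0.75 mL total → factor 0.75/0.25 = 3
Step 5: 30 μL brought to 0.75 mL → factor 750/30 = 25
Step 6: 0.2 mL + 0.4 mL = 0.6 mL total → factor 0.6/0.2 = 3
Overall dilution factor = 4 × 6 × 25 × 3 × 25 × 3 = 1.35 × 10^5

1.35 × 10^5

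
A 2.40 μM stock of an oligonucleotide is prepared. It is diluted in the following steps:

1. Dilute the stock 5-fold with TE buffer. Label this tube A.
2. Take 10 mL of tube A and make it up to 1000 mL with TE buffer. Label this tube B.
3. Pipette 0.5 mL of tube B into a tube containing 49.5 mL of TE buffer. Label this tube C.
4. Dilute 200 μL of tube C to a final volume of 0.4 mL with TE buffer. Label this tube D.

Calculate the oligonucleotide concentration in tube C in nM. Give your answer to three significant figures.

0.0480 nM

Step 1: 5-fold → factor 5
Step 2: 10 mL brought to 1000 mL → factor 1000/10 = 100
Step 3: 0.5 mL + 49.5 mL = 50 mL total → factor 50/0.5 = 100
Dilution factor through tube C = 5 × 100 × 100 = 50000
[tube C] = 2.40 μM / 50000 = 4.800 × 10^-5 μM = 0.0480 nM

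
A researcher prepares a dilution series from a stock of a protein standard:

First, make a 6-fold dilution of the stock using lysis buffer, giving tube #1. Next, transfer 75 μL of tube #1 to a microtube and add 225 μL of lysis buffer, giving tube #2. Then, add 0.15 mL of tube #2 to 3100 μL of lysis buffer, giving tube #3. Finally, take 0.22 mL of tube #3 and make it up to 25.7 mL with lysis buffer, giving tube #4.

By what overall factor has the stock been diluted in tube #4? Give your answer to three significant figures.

6.07 × 10^4

Step 1: 6-fold → factor 6
Step 2: 75 μL + 225 μL = 300 μL total → factor 300/75 = 4
Step 3: 0.15 mL + 3100 μL = 3.25 mL total → factor 3.25/0.15 = 21.667
Step 4: 0.22 mL brought to 25.7 mL → factor 25.7/0.22 = 116.82
Overall dilution factor = 6 × 4 × 21.667 × 116.82 = 60745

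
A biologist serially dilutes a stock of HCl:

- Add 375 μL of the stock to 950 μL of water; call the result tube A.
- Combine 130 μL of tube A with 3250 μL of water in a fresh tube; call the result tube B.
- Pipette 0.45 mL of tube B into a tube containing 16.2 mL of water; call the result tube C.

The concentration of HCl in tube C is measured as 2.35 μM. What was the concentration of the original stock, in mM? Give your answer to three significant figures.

Step 1: 375 μL + 950 μL = 1325 μL total → factor 1325/375 = 3.5333
Step 2: 130 μL + 3250 μL = 3380 μL total → factor 3380/130 = 26
Step 3: 0.45 mL + 16.2 mL = 16.65 mL total → factor 16.65/0.45 = 37
Overall dilution factor = 3.5333 × 26 × 37 = 3399.1
Stock = 2.35 μM × 3399.1 = 7988 μM = 7.99 mM

7.99 mM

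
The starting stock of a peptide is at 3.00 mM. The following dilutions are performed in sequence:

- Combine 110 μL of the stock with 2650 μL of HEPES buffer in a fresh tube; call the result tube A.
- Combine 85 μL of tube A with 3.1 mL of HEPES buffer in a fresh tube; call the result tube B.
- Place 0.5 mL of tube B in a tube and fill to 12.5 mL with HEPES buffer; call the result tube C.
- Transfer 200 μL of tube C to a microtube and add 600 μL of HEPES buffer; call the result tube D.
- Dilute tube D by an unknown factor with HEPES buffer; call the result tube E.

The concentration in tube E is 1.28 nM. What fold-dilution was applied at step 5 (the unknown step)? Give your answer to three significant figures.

24.9-fold

Step 1: 110 μL + 2650 μL = 2760 μL total → factor 2760/110 = 25.091
Step 2: 85 μL + 3.1 mL = 3185 μL total → factor 3185/85 = 37.471
Step 3: 0.5 mL brought to 12.5 mL → factor 12.5/0.5 = 25
Step 4: 200 μL + 600 μL = 800 μL total → factor 800/200 = 4
Step 5: unknown factor x
Product of known-step factors = 94017
Overall factor = 3.00 mM / (1.28 nM) = 2.3438 × 10^6
x = 2.3438 × 10^6 / 94017 = 24.9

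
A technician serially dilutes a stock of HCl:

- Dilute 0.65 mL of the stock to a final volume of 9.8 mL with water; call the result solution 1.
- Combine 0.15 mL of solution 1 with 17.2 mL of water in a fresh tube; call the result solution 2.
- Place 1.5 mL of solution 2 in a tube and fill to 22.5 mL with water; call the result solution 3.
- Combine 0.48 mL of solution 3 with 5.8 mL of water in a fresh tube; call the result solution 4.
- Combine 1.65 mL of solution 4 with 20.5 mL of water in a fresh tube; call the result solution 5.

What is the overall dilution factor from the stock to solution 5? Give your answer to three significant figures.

Step 1: 0.65 mL brought to 9.8 mL → factor 9.8/0.65 = 15.077
Step 2: 0.15 mL + 17.2 mL = 17.35 mL total → factor 17.35/0.15 = 115.67
Step 3: 1.5 mL brought to 22.5 mL → factor 22.5/1.5 = 15
Step 4: 0.48 mL + 5.8 mL = 6.28 mL total → factor 6.28/0.48 = 13.083
Step 5: 1.65 mL + 20.5 mL = 22.15 mL total → factor 22.15/1.65 = 13.424
Overall dilution factor = 15.077 × 115.67 × 15 × 13.083 × 13.424 = 4.5943 × 10^6

4.59 × 10^6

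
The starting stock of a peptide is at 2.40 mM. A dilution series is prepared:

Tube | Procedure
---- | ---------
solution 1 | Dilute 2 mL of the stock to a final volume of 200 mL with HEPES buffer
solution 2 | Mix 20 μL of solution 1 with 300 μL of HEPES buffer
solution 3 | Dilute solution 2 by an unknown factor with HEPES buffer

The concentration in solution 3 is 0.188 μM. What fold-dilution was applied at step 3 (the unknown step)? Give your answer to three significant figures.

7.98-fold

Step 1: 2 mL brought to 200 mL → factor 200/2 = 100
Step 2: 20 μL + 300 μL = 320 μL total → factor 320/20 = 16
Step 3: unknown factor x
Product of known-step factors = 1600
Overall factor = 2.40 mM / (0.188 μM) = 12766
x = 12766 / 1600 = 7.98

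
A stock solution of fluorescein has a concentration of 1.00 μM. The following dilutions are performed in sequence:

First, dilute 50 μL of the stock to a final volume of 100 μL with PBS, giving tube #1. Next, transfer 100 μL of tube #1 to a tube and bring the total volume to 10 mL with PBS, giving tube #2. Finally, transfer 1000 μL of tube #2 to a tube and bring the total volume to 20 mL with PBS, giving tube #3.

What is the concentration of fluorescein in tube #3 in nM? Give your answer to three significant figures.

0.250 nM

Step 1: 50 μL brought to 100 μL → factor 100/50 = 2
Step 2: 100 μL brought to 10 mL → factor 10000/100 = 100
Step 3: 1000 μL brought to 20 mL → factor 20000/1000 = 20
Overall dilution factor = 2 × 100 × 20 = 4000
Final = 1.00 μM / 4000 = 0.0002500 μM = 0.250 nM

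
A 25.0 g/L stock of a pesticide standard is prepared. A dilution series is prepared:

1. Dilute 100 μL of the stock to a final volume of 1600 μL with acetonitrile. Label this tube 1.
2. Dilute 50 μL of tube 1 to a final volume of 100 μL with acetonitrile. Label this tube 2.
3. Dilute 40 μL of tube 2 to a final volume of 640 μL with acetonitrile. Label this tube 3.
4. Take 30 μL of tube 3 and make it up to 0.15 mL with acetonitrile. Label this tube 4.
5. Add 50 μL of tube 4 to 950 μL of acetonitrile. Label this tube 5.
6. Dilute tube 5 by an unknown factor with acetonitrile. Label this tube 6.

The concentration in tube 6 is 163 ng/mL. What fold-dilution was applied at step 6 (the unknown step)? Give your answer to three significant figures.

Step 1: 100 μL brought to 1600 μL → factor 1600/100 = 16
Step 2: 50 μL brought to 100 μL → factor 100/50 = 2
Step 3: 40 μL brought to 640 μL → factor 640/40 = 16
Step 4: 30 μL brought to 0.15 mL → factor 150/30 = 5
Step 5: 50 μL + 950 μL = 1000 μL total → factor 1000/50 = 20
Step 6: unknown factor x
Product of known-step factors = 51200
Overall factor = 25.0 g/L / (163 ng/mL) = 1.5337 × 10^5
x = 1.5337 × 10^5 / 51200 = 3.00

3.00-fold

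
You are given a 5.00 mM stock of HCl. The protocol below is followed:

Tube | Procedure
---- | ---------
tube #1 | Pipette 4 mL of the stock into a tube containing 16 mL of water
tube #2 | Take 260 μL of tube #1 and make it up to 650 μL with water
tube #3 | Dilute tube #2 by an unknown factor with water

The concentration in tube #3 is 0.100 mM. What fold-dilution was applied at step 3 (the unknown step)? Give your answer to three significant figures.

4.00-fold

Step 1: 4 mL + 16 mL = 20 mL total → factor 20/4 = 5
Step 2: 260 μL brought to 650 μL → factor 650/260 = 2.5
Step 3: unknown factor x
Product of known-step factors = 12.5
Overall factor = 5.00 mM / (0.100 mM) = 50
x = 50 / 12.5 = 4.00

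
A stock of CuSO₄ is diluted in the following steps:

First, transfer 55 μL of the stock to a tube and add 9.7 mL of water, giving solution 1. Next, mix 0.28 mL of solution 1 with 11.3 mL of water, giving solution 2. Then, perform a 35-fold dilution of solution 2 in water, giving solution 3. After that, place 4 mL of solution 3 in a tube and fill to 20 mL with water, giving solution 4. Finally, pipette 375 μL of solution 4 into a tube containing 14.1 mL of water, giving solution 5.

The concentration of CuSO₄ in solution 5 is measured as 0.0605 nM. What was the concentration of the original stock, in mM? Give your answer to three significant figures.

Step 1: 55 μL + 9.7 mL = 9755 μL total → factor 9755/55 = 177.36
Step 2: 0.28 mL + 11.3 mL = 11.58 mL total → factor 11.58/0.28 = 41.357
Step 3: 35-fold → factor 35
Step 4: 4 mL brought to 20 mL → factor 20/4 = 5
Step 5: 375 μL + 14.1 mL = 14475 μL total → factor 14475/375 = 38.6
Overall dilution factor = 177.36 × 41.357 × 35 × 5 × 38.6 = 4.955 × 10^7
Stock = 0.0605 nM × 4.955 × 10^7 = 2.998 × 10^6 nM = 3.00 mM

3.00 mM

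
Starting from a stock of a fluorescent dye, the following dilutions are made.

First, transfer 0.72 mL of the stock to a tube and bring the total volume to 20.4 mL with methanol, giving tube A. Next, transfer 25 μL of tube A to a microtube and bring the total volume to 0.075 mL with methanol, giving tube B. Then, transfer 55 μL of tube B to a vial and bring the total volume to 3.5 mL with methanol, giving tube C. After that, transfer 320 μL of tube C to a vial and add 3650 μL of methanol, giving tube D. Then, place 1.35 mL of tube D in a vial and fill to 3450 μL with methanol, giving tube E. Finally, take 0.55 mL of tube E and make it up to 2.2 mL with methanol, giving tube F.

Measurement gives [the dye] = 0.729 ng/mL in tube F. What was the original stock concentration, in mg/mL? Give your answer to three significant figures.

0.500 mg/mL

Step 1: 0.72 mL brought to 20.4 mL → factor 20.4/0.72 = 28.333
Step 2: 25 μL brought to 0.075 mL → factor 75/25 = 3
Step 3: 55 μL brought to 3.5 mL → factor 3500/55 = 63.636
Step 4: 320 μL + 3650 μL = 3970 μL total → factor 3970/320 = 12.406
Step 5: 1.35 mL brought to 3450 μL → factor 3.45/1.35 = 2.5556
Step 6: 0.55 mL brought to 2.2 mL → factor 2.2/0.55 = 4
Overall dilution factor = 28.333 × 3 × 63.636 × 12.406 × 2.5556 × 4 = 6.8598 × 10^5
Stock = 0.729 ng/mL × 6.8598 × 10^5 = 5.001 × 10^5 ng/mL = 0.500 mg/mL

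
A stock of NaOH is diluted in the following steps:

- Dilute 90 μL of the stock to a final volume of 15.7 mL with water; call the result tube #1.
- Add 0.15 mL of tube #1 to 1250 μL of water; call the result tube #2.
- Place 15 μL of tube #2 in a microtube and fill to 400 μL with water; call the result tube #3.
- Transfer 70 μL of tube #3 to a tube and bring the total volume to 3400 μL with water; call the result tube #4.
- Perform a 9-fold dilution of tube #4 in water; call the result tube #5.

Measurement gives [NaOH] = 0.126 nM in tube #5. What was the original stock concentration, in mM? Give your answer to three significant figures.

2.39 mM

Step 1: 90 μL brought to 15.7 mL → factor 15700/90 = 174.44
Step 2: 0.15 mL + 1250 μL = 1.4 mL total → factor 1.4/0.15 = 9.3333
Step 3: 15 μL brought to 400 μL → factor 400/15 = 26.667
Step 4: 70 μL brought to 3400 μL → factor 3400/70 = 48.571
Step 5: 9-fold → factor 9
Overall dilution factor = 174.44 × 9.3333 × 26.667 × 48.571 × 9 = 1.898 × 10^7
Stock = 0.126 nM × 1.898 × 10^7 = 2.391 × 10^6 nM = 2.39 mM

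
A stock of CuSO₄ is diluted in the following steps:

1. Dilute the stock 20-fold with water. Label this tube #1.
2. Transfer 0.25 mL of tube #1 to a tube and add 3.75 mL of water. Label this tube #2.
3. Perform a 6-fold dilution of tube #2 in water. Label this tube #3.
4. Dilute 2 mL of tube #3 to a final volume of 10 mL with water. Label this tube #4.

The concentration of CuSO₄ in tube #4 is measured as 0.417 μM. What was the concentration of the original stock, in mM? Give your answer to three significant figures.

4.00 mM

Step 1: 20-fold → factor 20
Step 2: 0.25 mL + 3.75 mL = 4 mL total → factor 4/0.25 = 16
Step 3: 6-fold → factor 6
Step 4: 2 mL brought to 10 mL → factor 10/2 = 5
Overall dilution factor = 20 × 16 × 6 × 5 = 9600
Stock = 0.417 μM × 9600 = 4003 μM = 4.00 mM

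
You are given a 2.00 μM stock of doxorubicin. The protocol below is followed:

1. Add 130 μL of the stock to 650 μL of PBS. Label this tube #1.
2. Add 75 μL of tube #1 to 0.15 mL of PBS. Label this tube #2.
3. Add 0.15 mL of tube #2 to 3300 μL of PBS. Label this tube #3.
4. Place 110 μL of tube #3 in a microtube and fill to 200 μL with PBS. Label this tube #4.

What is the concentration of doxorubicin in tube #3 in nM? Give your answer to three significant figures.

4.83 nM

Step 1: 130 μL + 650 μL = 780 μL total → factor 780/130 = 6
Step 2: 75 μL + 0.15 mL = 225 μL total → factor 225/75 = 3
Step 3: 0.15 mL + 3300 μL = 3.45 mL total → factor 3.45/0.15 = 23
Dilution factor through tube #3 = 6 × 3 × 23 = 414
[tube #3] = 2.00 μM / 414 = 0.004831 μM = 4.83 nM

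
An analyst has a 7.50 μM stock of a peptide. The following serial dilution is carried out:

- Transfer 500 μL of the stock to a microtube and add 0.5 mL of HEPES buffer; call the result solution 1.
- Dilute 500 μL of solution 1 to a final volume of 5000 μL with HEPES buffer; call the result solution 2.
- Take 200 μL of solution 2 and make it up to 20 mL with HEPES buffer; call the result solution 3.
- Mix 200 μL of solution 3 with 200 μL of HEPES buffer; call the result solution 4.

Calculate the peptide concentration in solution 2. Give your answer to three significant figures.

Step 1: 500 μL + 0.5 mL = 1000 μL total → factor 1000/500 = 2
Step 2: 500 μL brought to 5000 μL → factor 5000/500 = 10
Dilution factor through solution 2 = 2 × 10 = 20
[solution 2] = 7.50 μM / 20 = 0.375 μM

0.375 μM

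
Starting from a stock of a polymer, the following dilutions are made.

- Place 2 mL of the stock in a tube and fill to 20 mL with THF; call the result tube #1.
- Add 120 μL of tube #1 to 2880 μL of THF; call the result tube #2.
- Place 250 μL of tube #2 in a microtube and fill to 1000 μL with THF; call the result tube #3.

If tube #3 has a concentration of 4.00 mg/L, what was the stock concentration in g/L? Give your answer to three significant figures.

4.00 g/L

Step 1: 2 mL brought to 20 mL → factor 20/2 = 10
Step 2: 120 μL + 2880 μL = 3000 μL total → factor 3000/120 = 25
Step 3: 250 μL brought to 1000 μL → factor 1000/250 = 4
Overall dilution factor = 10 × 25 × 4 = 1000
Stock = 4.00 mg/L × 1000 = 4000 mg/L = 4.00 g/L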